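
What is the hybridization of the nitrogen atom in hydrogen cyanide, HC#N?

The nitrogen atom (1 σ bond and 1 lone pair, plus two π bonds) has steric number 2: sp.

sp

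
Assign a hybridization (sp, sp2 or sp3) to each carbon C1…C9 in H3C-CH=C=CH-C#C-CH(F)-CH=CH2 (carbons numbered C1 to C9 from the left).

C1 sp3, C2 sp2, C3 sp, C4 sp2, C5 sp, C6 sp, C7 sp3, C8 sp2, C9 sp2

C1 is sp3: 4 σ bonds, 4 electron-density regions.
C2 carries 3 σ bonds, plus one π bond, giving a steric number of 3, so it is sp2.
C3: 2 σ bonds, plus two π bonds — 2 electron domains, sp.
C4 carries 3 σ bonds, plus one π bond, giving a steric number of 3, so it is sp2.
C5 — 2 σ bonds, plus two π bonds. Steric number 2, so sp.
C6 — 2 σ bonds, plus two π bonds. Steric number 2, so sp.
C7 has 4 σ bonds: steric number 4 → sp3.
C8 is sp2: 3 σ bonds, plus one π bond, 3 electron-density regions.
C9 is sp2: 3 σ bonds, plus one π bond, 3 electron-density regions.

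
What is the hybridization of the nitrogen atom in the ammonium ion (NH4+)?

sp3

Four σ bonds, no lone pair → sp3, tetrahedral.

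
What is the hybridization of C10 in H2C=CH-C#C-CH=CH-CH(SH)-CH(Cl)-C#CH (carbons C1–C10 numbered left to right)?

sp

C10 has 2 σ bonds, plus two π bonds: steric number 2 → sp.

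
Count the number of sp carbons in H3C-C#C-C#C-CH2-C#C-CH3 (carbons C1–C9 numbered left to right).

C1: sp3
C2: sp ✓
C3: sp ✓
C4: sp ✓
C5: sp ✓
C6: sp3
C7: sp ✓
C8: sp ✓
C9: sp3
C2, C3, C4, C5, C7, C8 → 6 sp carbons.

6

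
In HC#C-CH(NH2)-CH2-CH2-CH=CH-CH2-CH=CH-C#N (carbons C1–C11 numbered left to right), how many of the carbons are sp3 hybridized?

C1: sp
C2: sp
C3: sp3 ✓
C4: sp3 ✓
C5: sp3 ✓
C6: sp2
C7: sp2
C8: sp3 ✓
C9: sp2
C10: sp2
C11: sp
C3, C4, C5, C8 → 4 sp3 carbons.

4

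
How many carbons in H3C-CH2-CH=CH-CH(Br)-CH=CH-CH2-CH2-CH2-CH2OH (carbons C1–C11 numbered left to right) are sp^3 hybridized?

C1: sp3 ✓
C2: sp3 ✓
C3: sp2
C4: sp2
C5: sp3 ✓
C6: sp2
C7: sp2
C8: sp3 ✓
C9: sp3 ✓
C10: sp3 ✓
C11: sp3 ✓
C1, C2, C5, C8, C9, C10, C11 → 7 sp3 carbons.

7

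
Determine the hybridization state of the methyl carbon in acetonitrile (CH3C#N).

The methyl carbon has 4 σ bonds: steric number 4 → sp3.

sp3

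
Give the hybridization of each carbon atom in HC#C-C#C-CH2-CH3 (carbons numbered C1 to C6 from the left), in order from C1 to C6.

C1 sp, C2 sp, C3 sp, C4 sp, C5 sp3, C6 sp3

C1: 2 σ bonds, plus two π bonds; 2 regions of electron density → sp.
C2 has 2 σ bonds, plus two π bonds: steric number 2 → sp.
C3 carries 2 σ bonds, plus two π bonds, giving a steric number of 2, so it is sp.
C4: 2 σ bonds, plus two π bonds; 2 regions of electron density → sp.
C5 is sp3: 4 σ bonds, 4 electron-density regions.
C6: 4 σ bonds — 4 electron domains, sp3.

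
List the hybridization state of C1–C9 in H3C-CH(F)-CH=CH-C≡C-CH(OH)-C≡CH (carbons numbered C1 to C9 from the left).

C1 sp3, C2 sp3, C3 sp2, C4 sp2, C5 sp, C6 sp, C7 sp3, C8 sp, C9 sp

C1 (4 σ bonds) has steric number 4: sp3.
C2 — 4 σ bonds. Steric number 4, so sp3.
C3 is sp2: 3 σ bonds, plus one π bond, 3 electron-density regions.
C4 is sp2: 3 σ bonds, plus one π bond, 3 electron-density regions.
C5: 2 σ bonds, plus two π bonds; 2 regions of electron density → sp.
C6 is sp: 2 σ bonds, plus two π bonds, 2 electron-density regions.
C7: 4 σ bonds; 4 regions of electron density → sp3.
C8: 2 σ bonds, plus two π bonds — 2 electron domains, sp.
C9: 2 σ bonds, plus two π bonds — 2 electron domains, sp.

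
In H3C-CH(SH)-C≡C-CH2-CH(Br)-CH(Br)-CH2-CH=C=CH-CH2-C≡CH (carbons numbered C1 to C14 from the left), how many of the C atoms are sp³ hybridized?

C1: sp3 ✓
C2: sp3 ✓
C3: sp
C4: sp
C5: sp3 ✓
C6: sp3 ✓
C7: sp3 ✓
C8: sp3 ✓
C9: sp2
C10: sp
C11: sp2
C12: sp3 ✓
C13: sp
C14: sp
C1, C2, C5, C6, C7, C8, C12 → 7 sp3 carbons.

7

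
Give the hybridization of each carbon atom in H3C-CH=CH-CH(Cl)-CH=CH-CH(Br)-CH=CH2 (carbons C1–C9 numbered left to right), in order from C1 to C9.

C1 sp3, C2 sp2, C3 sp2, C4 sp3, C5 sp2, C6 sp2, C7 sp3, C8 sp2, C9 sp2

C1 is sp3: 4 σ bonds, 4 electron-density regions.
C2 carries 3 σ bonds, plus one π bond, giving a steric number of 3, so it is sp2.
C3 is sp2: 3 σ bonds, plus one π bond, 3 electron-density regions.
C4 has 4 σ bonds: steric number 4 → sp3.
C5: 3 σ bonds, plus one π bond; 3 regions of electron density → sp2.
C6 — 3 σ bonds, plus one π bond. Steric number 3, so sp2.
C7 — 4 σ bonds. Steric number 4, so sp3.
C8 has 3 σ bonds, plus one π bond: steric number 3 → sp2.
C9: 3 σ bonds, plus one π bond — 3 electron domains, sp2.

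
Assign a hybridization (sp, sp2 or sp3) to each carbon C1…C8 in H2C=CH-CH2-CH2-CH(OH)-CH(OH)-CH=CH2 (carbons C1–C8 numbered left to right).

C1 sp2, C2 sp2, C3 sp3, C4 sp3, C5 sp3, C6 sp3, C7 sp2, C8 sp2

C1 carries 3 σ bonds, plus one π bond, giving a steric number of 3, so it is sp2.
C2: 3 σ bonds, plus one π bond; 3 regions of electron density → sp2.
C3 — 4 σ bonds. Steric number 4, so sp3.
C4 has 4 σ bonds: steric number 4 → sp3.
C5 carries 4 σ bonds, giving a steric number of 4, so it is sp3.
C6 — 4 σ bonds. Steric number 4, so sp3.
C7 — 3 σ bonds, plus one π bond. Steric number 3, so sp2.
C8 is sp2: 3 σ bonds, plus one π bond, 3 electron-density regions.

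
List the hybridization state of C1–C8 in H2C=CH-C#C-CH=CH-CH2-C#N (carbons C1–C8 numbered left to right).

C1 sp2, C2 sp2, C3 sp, C4 sp, C5 sp2, C6 sp2, C7 sp3, C8 sp

C1: 3 σ bonds, plus one π bond — 3 electron domains, sp2.
C2: 3 σ bonds, plus one π bond; 3 regions of electron density → sp2.
C3 (2 σ bonds, plus two π bonds) has steric number 2: sp.
C4: 2 σ bonds, plus two π bonds — 2 electron domains, sp.
C5 has 3 σ bonds, plus one π bond: steric number 3 → sp2.
C6 carries 3 σ bonds, plus one π bond, giving a steric number of 3, so it is sp2.
C7: 4 σ bonds; 4 regions of electron density → sp3.
C8: 2 σ bonds, plus two π bonds — 2 electron domains, sp.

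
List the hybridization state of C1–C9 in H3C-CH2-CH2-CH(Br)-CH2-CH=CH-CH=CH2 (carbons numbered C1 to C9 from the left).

C1 sp3, C2 sp3, C3 sp3, C4 sp3, C5 sp3, C6 sp2, C7 sp2, C8 sp2, C9 sp2

C1 — 4 σ bonds. Steric number 4, so sp3.
C2 has 4 σ bonds: steric number 4 → sp3.
C3: 4 σ bonds; 4 regions of electron density → sp3.
C4 carries 4 σ bonds, giving a steric number of 4, so it is sp3.
C5 (4 σ bonds) has steric number 4: sp3.
C6 is sp2: 3 σ bonds, plus one π bond, 3 electron-density regions.
C7 — 3 σ bonds, plus one π bond. Steric number 3, so sp2.
C8 — 3 σ bonds, plus one π bond. Steric number 3, so sp2.
C9 has 3 σ bonds, plus one π bond: steric number 3 → sp2.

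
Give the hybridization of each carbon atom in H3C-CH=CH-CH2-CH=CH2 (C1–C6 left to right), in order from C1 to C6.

C1 sp3, C2 sp2, C3 sp2, C4 sp3, C5 sp2, C6 sp2

C1 carries 4 σ bonds, giving a steric number of 4, so it is sp3.
C2 has 3 σ bonds, plus one π bond: steric number 3 → sp2.
C3: 3 σ bonds, plus one π bond; 3 regions of electron density → sp2.
C4 is sp3: 4 σ bonds, 4 electron-density regions.
C5: 3 σ bonds, plus one π bond — 3 electron domains, sp2.
C6 — 3 σ bonds, plus one π bond. Steric number 3, so sp2.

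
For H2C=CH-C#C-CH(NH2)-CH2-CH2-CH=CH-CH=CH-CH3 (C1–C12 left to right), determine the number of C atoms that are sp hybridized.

2

C1: sp2
C2: sp2
C3: sp ✓
C4: sp ✓
C5: sp3
C6: sp3
C7: sp3
C8: sp2
C9: sp2
C10: sp2
C11: sp2
C12: sp3
C3, C4 → 2 sp carbons.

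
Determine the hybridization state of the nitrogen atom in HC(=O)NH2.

Amide resonance delocalises the N lone pair; N is planar sp2.

sp^2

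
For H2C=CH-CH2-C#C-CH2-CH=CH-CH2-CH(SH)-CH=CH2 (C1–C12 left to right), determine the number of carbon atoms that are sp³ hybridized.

C1: sp2
C2: sp2
C3: sp3 ✓
C4: sp
C5: sp
C6: sp3 ✓
C7: sp2
C8: sp2
C9: sp3 ✓
C10: sp3 ✓
C11: sp2
C12: sp2
C3, C6, C9, C10 → 4 sp3 carbons.

4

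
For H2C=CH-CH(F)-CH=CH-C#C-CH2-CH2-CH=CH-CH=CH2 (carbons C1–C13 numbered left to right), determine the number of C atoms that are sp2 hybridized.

C1: sp2 ✓
C2: sp2 ✓
C3: sp3
C4: sp2 ✓
C5: sp2 ✓
C6: sp
C7: sp
C8: sp3
C9: sp3
C10: sp2 ✓
C11: sp2 ✓
C12: sp2 ✓
C13: sp2 ✓
C1, C2, C4, C5, C10, C11, C12, C13 → 8 sp2 carbons.

8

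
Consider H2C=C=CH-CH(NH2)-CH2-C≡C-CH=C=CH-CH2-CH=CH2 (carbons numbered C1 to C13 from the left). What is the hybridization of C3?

sp^2

C3 (3 σ bonds, plus one π bond) has steric number 3: sp2.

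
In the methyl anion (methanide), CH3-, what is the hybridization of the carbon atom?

sp^3

Three σ bonds + one lone pair = steric number 4 → sp3, pyramidal.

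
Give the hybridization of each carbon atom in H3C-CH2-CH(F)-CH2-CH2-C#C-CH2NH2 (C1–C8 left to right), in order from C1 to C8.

C1 sp3, C2 sp3, C3 sp3, C4 sp3, C5 sp3, C6 sp, C7 sp, C8 sp3

C1 — 4 σ bonds. Steric number 4, so sp3.
C2: 4 σ bonds; 4 regions of electron density → sp3.
C3 — 4 σ bonds. Steric number 4, so sp3.
C4 is sp3: 4 σ bonds, 4 electron-density regions.
C5 has 4 σ bonds: steric number 4 → sp3.
C6 is sp: 2 σ bonds, plus two π bonds, 2 electron-density regions.
C7 (2 σ bonds, plus two π bonds) has steric number 2: sp.
C8 (4 σ bonds) has steric number 4: sp3.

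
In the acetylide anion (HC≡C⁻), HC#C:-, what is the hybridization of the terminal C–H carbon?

The terminal C–H carbon carries 2 σ bonds, plus two π bonds, giving a steric number of 2, so it is sp.

sp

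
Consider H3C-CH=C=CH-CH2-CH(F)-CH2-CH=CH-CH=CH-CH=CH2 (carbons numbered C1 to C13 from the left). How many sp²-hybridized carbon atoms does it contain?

8

C1: sp3
C2: sp2 ✓
C3: sp
C4: sp2 ✓
C5: sp3
C6: sp3
C7: sp3
C8: sp2 ✓
C9: sp2 ✓
C10: sp2 ✓
C11: sp2 ✓
C12: sp2 ✓
C13: sp2 ✓
C2, C4, C8, C9, C10, C11, C12, C13 → 8 sp2 carbons.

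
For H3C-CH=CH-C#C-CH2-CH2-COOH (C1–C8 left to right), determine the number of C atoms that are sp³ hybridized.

C1: sp3 ✓
C2: sp2
C3: sp2
C4: sp
C5: sp
C6: sp3 ✓
C7: sp3 ✓
C8: sp2
C1, C6, C7 → 3 sp3 carbons.

3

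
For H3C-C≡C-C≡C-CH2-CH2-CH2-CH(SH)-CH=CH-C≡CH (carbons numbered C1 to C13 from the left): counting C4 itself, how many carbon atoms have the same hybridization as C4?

6

C4 is sp (two π bonds).
C1: sp3
C2: sp ✓
C3: sp ✓
C4: sp ✓
C5: sp ✓
C6: sp3
C7: sp3
C8: sp3
C9: sp3
C10: sp2
C11: sp2
C12: sp ✓
C13: sp ✓
6 carbons are sp.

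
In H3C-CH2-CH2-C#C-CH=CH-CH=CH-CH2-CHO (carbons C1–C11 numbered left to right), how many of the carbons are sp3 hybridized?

C1: sp3 ✓
C2: sp3 ✓
C3: sp3 ✓
C4: sp
C5: sp
C6: sp2
C7: sp2
C8: sp2
C9: sp2
C10: sp3 ✓
C11: sp2
C1, C2, C3, C10 → 4 sp3 carbons.

4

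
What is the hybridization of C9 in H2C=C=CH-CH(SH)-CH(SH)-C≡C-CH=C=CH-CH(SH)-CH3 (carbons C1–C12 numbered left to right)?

sp

C9 is sp: 2 σ bonds, plus two π bonds, 2 electron-density regions.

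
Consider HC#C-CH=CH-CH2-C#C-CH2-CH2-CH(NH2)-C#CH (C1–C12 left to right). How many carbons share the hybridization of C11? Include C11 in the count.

C11 is sp (two π bonds).
C1: sp ✓
C2: sp ✓
C3: sp2
C4: sp2
C5: sp3
C6: sp ✓
C7: sp ✓
C8: sp3
C9: sp3
C10: sp3
C11: sp ✓
C12: sp ✓
6 carbons are sp.

6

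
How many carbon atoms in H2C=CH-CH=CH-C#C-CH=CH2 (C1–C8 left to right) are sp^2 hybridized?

6

C1: sp2 ✓
C2: sp2 ✓
C3: sp2 ✓
C4: sp2 ✓
C5: sp
C6: sp
C7: sp2 ✓
C8: sp2 ✓
C1, C2, C3, C4, C7, C8 → 6 sp2 carbons.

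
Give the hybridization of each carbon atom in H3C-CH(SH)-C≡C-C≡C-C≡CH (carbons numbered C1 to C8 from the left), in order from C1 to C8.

C1 carries 4 σ bonds, giving a steric number of 4, so it is sp3.
C2 — 4 σ bonds. Steric number 4, so sp3.
C3 has 2 σ bonds, plus two π bonds: steric number 2 → sp.
C4: 2 σ bonds, plus two π bonds — 2 electron domains, sp.
C5 is sp: 2 σ bonds, plus two π bonds, 2 electron-density regions.
C6 — 2 σ bonds, plus two π bonds. Steric number 2, so sp.
C7: 2 σ bonds, plus two π bonds; 2 regions of electron density → sp.
C8: 2 σ bonds, plus two π bonds — 2 electron domains, sp.

C1 sp3, C2 sp3, C3 sp, C4 sp, C5 sp, C6 sp, C7 sp, C8 sp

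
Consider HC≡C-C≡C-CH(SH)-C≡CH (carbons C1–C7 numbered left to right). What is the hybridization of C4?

C4 has 2 σ bonds, plus two π bonds: steric number 2 → sp.

sp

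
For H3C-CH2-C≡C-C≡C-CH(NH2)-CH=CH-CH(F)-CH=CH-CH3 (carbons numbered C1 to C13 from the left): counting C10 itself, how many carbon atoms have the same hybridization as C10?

C10 is sp3 (only σ bonds).
C1: sp3 ✓
C2: sp3 ✓
C3: sp
C4: sp
C5: sp
C6: sp
C7: sp3 ✓
C8: sp2
C9: sp2
C10: sp3 ✓
C11: sp2
C12: sp2
C13: sp3 ✓
5 carbons are sp3.

5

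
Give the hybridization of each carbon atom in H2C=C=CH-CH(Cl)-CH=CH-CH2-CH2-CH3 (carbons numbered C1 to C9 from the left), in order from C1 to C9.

C1 sp2, C2 sp, C3 sp2, C4 sp3, C5 sp2, C6 sp2, C7 sp3, C8 sp3, C9 sp3

C1: 3 σ bonds, plus one π bond; 3 regions of electron density → sp2.
C2 — 2 σ bonds, plus two π bonds. Steric number 2, so sp.
C3 has 3 σ bonds, plus one π bond: steric number 3 → sp2.
C4: 4 σ bonds; 4 regions of electron density → sp3.
C5 is sp2: 3 σ bonds, plus one π bond, 3 electron-density regions.
C6 — 3 σ bonds, plus one π bond. Steric number 3, so sp2.
C7 is sp3: 4 σ bonds, 4 electron-density regions.
C8 has 4 σ bonds: steric number 4 → sp3.
C9 carries 4 σ bonds, giving a steric number of 4, so it is sp3.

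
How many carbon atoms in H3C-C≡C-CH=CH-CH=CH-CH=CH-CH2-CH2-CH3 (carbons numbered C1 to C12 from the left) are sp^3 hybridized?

4

C1: sp3 ✓
C2: sp
C3: sp
C4: sp2
C5: sp2
C6: sp2
C7: sp2
C8: sp2
C9: sp2
C10: sp3 ✓
C11: sp3 ✓
C12: sp3 ✓
C1, C10, C11, C12 → 4 sp3 carbons.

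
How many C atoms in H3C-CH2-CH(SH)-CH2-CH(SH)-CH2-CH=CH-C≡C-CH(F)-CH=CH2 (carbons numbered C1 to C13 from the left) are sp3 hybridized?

C1: sp3 ✓
C2: sp3 ✓
C3: sp3 ✓
C4: sp3 ✓
C5: sp3 ✓
C6: sp3 ✓
C7: sp2
C8: sp2
C9: sp
C10: sp
C11: sp3 ✓
C12: sp2
C13: sp2
C1, C2, C3, C4, C5, C6, C11 → 7 sp3 carbons.

7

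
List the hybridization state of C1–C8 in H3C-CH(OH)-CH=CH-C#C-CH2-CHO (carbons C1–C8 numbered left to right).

C1 sp3, C2 sp3, C3 sp2, C4 sp2, C5 sp, C6 sp, C7 sp3, C8 sp2

C1 has 4 σ bonds: steric number 4 → sp3.
C2 — 4 σ bonds. Steric number 4, so sp3.
C3 has 3 σ bonds, plus one π bond: steric number 3 → sp2.
C4: 3 σ bonds, plus one π bond; 3 regions of electron density → sp2.
C5 — 2 σ bonds, plus two π bonds. Steric number 2, so sp.
C6: 2 σ bonds, plus two π bonds; 2 regions of electron density → sp.
C7: 4 σ bonds; 4 regions of electron density → sp3.
C8: 3 σ bonds, plus one π bond; 3 regions of electron density → sp2.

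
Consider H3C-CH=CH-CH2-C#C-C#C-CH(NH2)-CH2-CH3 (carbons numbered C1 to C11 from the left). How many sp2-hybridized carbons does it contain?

C1: sp3
C2: sp2 ✓
C3: sp2 ✓
C4: sp3
C5: sp
C6: sp
C7: sp
C8: sp
C9: sp3
C10: sp3
C11: sp3
C2, C3 → 2 sp2 carbons.

2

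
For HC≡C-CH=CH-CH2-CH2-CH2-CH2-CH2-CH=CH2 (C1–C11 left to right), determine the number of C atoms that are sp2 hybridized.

4

C1: sp
C2: sp
C3: sp2 ✓
C4: sp2 ✓
C5: sp3
C6: sp3
C7: sp3
C8: sp3
C9: sp3
C10: sp2 ✓
C11: sp2 ✓
C3, C4, C10, C11 → 4 sp2 carbons.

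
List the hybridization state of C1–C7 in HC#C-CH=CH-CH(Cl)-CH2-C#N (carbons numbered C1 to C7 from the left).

C1 sp, C2 sp, C3 sp2, C4 sp2, C5 sp3, C6 sp3, C7 sp

C1 has 2 σ bonds, plus two π bonds: steric number 2 → sp.
C2: 2 σ bonds, plus two π bonds — 2 electron domains, sp.
C3 carries 3 σ bonds, plus one π bond, giving a steric number of 3, so it is sp2.
C4 has 3 σ bonds, plus one π bond: steric number 3 → sp2.
C5 has 4 σ bonds: steric number 4 → sp3.
C6 is sp3: 4 σ bonds, 4 electron-density regions.
C7 has 2 σ bonds, plus two π bonds: steric number 2 → sp.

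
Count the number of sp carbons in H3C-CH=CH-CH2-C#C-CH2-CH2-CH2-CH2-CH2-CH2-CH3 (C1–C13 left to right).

2

C1: sp3
C2: sp2
C3: sp2
C4: sp3
C5: sp ✓
C6: sp ✓
C7: sp3
C8: sp3
C9: sp3
C10: sp3
C11: sp3
C12: sp3
C13: sp3
C5, C6 → 2 sp carbons.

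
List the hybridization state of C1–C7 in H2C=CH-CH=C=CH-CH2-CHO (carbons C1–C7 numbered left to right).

C1 sp2, C2 sp2, C3 sp2, C4 sp, C5 sp2, C6 sp3, C7 sp2

C1 has 3 σ bonds, plus one π bond: steric number 3 → sp2.
C2 carries 3 σ bonds, plus one π bond, giving a steric number of 3, so it is sp2.
C3: 3 σ bonds, plus one π bond — 3 electron domains, sp2.
C4 carries 2 σ bonds, plus two π bonds, giving a steric number of 2, so it is sp.
C5: 3 σ bonds, plus one π bond; 3 regions of electron density → sp2.
C6 (4 σ bonds) has steric number 4: sp3.
C7: 3 σ bonds, plus one π bond — 3 electron domains, sp2.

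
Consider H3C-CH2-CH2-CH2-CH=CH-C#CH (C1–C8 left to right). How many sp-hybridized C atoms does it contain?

2

C1: sp3
C2: sp3
C3: sp3
C4: sp3
C5: sp2
C6: sp2
C7: sp ✓
C8: sp ✓
C7, C8 → 2 sp carbons.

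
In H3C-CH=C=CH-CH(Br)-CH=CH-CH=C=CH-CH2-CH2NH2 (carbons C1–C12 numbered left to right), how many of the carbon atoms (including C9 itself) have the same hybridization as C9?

C9 is sp (two π bonds).
C1: sp3
C2: sp2
C3: sp ✓
C4: sp2
C5: sp3
C6: sp2
C7: sp2
C8: sp2
C9: sp ✓
C10: sp2
C11: sp3
C12: sp3
2 carbons are sp.

2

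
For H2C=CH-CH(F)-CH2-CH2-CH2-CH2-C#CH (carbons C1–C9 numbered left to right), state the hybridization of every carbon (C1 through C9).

C1: 3 σ bonds, plus one π bond; 3 regions of electron density → sp2.
C2: 3 σ bonds, plus one π bond — 3 electron domains, sp2.
C3 has 4 σ bonds: steric number 4 → sp3.
C4 is sp3: 4 σ bonds, 4 electron-density regions.
C5 — 4 σ bonds. Steric number 4, so sp3.
C6 carries 4 σ bonds, giving a steric number of 4, so it is sp3.
C7 has 4 σ bonds: steric number 4 → sp3.
C8 — 2 σ bonds, plus two π bonds. Steric number 2, so sp.
C9 — 2 σ bonds, plus two π bonds. Steric number 2, so sp.

C1 sp2, C2 sp2, C3 sp3, C4 sp3, C5 sp3, C6 sp3, C7 sp3, C8 sp, C9 sp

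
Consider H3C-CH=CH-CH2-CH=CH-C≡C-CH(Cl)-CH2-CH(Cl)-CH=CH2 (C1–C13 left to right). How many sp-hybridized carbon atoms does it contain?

2

C1: sp3
C2: sp2
C3: sp2
C4: sp3
C5: sp2
C6: sp2
C7: sp ✓
C8: sp ✓
C9: sp3
C10: sp3
C11: sp3
C12: sp2
C13: sp2
C7, C8 → 2 sp carbons.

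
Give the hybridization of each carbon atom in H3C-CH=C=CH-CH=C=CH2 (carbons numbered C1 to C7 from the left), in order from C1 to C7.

C1 sp3, C2 sp2, C3 sp, C4 sp2, C5 sp2, C6 sp, C7 sp2

C1: 4 σ bonds — 4 electron domains, sp3.
C2 carries 3 σ bonds, plus one π bond, giving a steric number of 3, so it is sp2.
C3 is sp: 2 σ bonds, plus two π bonds, 2 electron-density regions.
C4 has 3 σ bonds, plus one π bond: steric number 3 → sp2.
C5 carries 3 σ bonds, plus one π bond, giving a steric number of 3, so it is sp2.
C6: 2 σ bonds, plus two π bonds — 2 electron domains, sp.
C7: 3 σ bonds, plus one π bond — 3 electron domains, sp2.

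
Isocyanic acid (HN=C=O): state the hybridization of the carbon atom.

sp

The carbon atom carries 2 σ bonds, plus two π bonds, giving a steric number of 2, so it is sp.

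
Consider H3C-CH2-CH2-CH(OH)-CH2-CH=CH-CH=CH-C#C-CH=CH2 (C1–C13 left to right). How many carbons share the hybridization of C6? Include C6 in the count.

C6 is sp2 (one π bond).
C1: sp3
C2: sp3
C3: sp3
C4: sp3
C5: sp3
C6: sp2 ✓
C7: sp2 ✓
C8: sp2 ✓
C9: sp2 ✓
C10: sp
C11: sp
C12: sp2 ✓
C13: sp2 ✓
6 carbons are sp2.

6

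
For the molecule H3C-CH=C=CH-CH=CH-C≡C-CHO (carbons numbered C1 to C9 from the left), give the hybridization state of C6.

C6 is sp2: 3 σ bonds, plus one π bond, 3 electron-density regions.

sp²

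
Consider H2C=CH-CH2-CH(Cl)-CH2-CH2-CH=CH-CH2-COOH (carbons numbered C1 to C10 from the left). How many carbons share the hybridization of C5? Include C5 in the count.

5

C5 is sp3 (only σ bonds).
C1: sp2
C2: sp2
C3: sp3 ✓
C4: sp3 ✓
C5: sp3 ✓
C6: sp3 ✓
C7: sp2
C8: sp2
C9: sp3 ✓
C10: sp2
5 carbons are sp3.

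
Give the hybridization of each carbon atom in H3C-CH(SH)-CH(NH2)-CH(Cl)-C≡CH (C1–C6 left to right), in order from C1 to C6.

C1 carries 4 σ bonds, giving a steric number of 4, so it is sp3.
C2 carries 4 σ bonds, giving a steric number of 4, so it is sp3.
C3 (4 σ bonds) has steric number 4: sp3.
C4: 4 σ bonds — 4 electron domains, sp3.
C5 is sp: 2 σ bonds, plus two π bonds, 2 electron-density regions.
C6 (2 σ bonds, plus two π bonds) has steric number 2: sp.

C1 sp3, C2 sp3, C3 sp3, C4 sp3, C5 sp, C6 sp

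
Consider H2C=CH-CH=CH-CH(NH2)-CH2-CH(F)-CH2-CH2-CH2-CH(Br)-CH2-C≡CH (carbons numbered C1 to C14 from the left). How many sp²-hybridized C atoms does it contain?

4

C1: sp2 ✓
C2: sp2 ✓
C3: sp2 ✓
C4: sp2 ✓
C5: sp3
C6: sp3
C7: sp3
C8: sp3
C9: sp3
C10: sp3
C11: sp3
C12: sp3
C13: sp
C14: sp
C1, C2, C3, C4 → 4 sp2 carbons.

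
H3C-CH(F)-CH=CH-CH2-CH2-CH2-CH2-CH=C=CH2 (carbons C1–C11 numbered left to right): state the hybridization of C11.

C11 — 3 σ bonds, plus one π bond. Steric number 3, so sp2.

sp²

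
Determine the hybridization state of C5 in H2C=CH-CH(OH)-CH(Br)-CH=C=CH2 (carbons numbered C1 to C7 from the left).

sp²

C5 (3 σ bonds, plus one π bond) has steric number 3: sp2.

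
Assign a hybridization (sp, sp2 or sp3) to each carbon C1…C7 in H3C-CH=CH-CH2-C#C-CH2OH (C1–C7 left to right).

C1 sp3, C2 sp2, C3 sp2, C4 sp3, C5 sp, C6 sp, C7 sp3

C1 is sp3: 4 σ bonds, 4 electron-density regions.
C2 is sp2: 3 σ bonds, plus one π bond, 3 electron-density regions.
C3: 3 σ bonds, plus one π bond — 3 electron domains, sp2.
C4: 4 σ bonds; 4 regions of electron density → sp3.
C5: 2 σ bonds, plus two π bonds; 2 regions of electron density → sp.
C6 — 2 σ bonds, plus two π bonds. Steric number 2, so sp.
C7 (4 σ bonds) has steric number 4: sp3.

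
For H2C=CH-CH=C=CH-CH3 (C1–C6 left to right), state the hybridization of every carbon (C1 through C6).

C1 sp2, C2 sp2, C3 sp2, C4 sp, C5 sp2, C6 sp3

C1: 3 σ bonds, plus one π bond — 3 electron domains, sp2.
C2 (3 σ bonds, plus one π bond) has steric number 3: sp2.
C3 carries 3 σ bonds, plus one π bond, giving a steric number of 3, so it is sp2.
C4 (2 σ bonds, plus two π bonds) has steric number 2: sp.
C5 has 3 σ bonds, plus one π bond: steric number 3 → sp2.
C6: 4 σ bonds — 4 electron domains, sp3.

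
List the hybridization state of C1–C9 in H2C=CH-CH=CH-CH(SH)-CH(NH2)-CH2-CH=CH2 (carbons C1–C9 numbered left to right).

C1 has 3 σ bonds, plus one π bond: steric number 3 → sp2.
C2: 3 σ bonds, plus one π bond — 3 electron domains, sp2.
C3 has 3 σ bonds, plus one π bond: steric number 3 → sp2.
C4: 3 σ bonds, plus one π bond — 3 electron domains, sp2.
C5 has 4 σ bonds: steric number 4 → sp3.
C6 carries 4 σ bonds, giving a steric number of 4, so it is sp3.
C7: 4 σ bonds — 4 electron domains, sp3.
C8: 3 σ bonds, plus one π bond; 3 regions of electron density → sp2.
C9: 3 σ bonds, plus one π bond; 3 regions of electron density → sp2.

C1 sp2, C2 sp2, C3 sp2, C4 sp2, C5 sp3, C6 sp3, C7 sp3, C8 sp2, C9 sp2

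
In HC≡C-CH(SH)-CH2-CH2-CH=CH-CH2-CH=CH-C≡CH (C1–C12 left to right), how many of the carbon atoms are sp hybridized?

C1: sp ✓
C2: sp ✓
C3: sp3
C4: sp3
C5: sp3
C6: sp2
C7: sp2
C8: sp3
C9: sp2
C10: sp2
C11: sp ✓
C12: sp ✓
C1, C2, C11, C12 → 4 sp carbons.

4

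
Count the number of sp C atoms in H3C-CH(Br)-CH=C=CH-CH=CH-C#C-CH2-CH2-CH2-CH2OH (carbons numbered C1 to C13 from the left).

3

C1: sp3
C2: sp3
C3: sp2
C4: sp ✓
C5: sp2
C6: sp2
C7: sp2
C8: sp ✓
C9: sp ✓
C10: sp3
C11: sp3
C12: sp3
C13: sp3
C4, C8, C9 → 3 sp carbons.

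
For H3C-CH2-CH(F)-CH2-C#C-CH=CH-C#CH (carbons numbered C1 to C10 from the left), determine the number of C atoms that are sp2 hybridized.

C1: sp3
C2: sp3
C3: sp3
C4: sp3
C5: sp
C6: sp
C7: sp2 ✓
C8: sp2 ✓
C9: sp
C10: sp
C7, C8 → 2 sp2 carbons.

2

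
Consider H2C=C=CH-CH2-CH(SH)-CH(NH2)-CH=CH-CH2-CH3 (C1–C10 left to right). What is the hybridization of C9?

C9 carries 4 σ bonds, giving a steric number of 4, so it is sp3.

sp³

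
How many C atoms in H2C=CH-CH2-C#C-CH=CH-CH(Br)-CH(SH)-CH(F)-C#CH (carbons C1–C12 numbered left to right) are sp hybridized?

4

C1: sp2
C2: sp2
C3: sp3
C4: sp ✓
C5: sp ✓
C6: sp2
C7: sp2
C8: sp3
C9: sp3
C10: sp3
C11: sp ✓
C12: sp ✓
C4, C5, C11, C12 → 4 sp carbons.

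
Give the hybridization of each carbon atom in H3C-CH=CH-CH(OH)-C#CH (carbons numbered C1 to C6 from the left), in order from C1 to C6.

C1: 4 σ bonds; 4 regions of electron density → sp3.
C2 carries 3 σ bonds, plus one π bond, giving a steric number of 3, so it is sp2.
C3 — 3 σ bonds, plus one π bond. Steric number 3, so sp2.
C4 has 4 σ bonds: steric number 4 → sp3.
C5 (2 σ bonds, plus two π bonds) has steric number 2: sp.
C6 has 2 σ bonds, plus two π bonds: steric number 2 → sp.

C1 sp3, C2 sp2, C3 sp2, C4 sp3, C5 sp, C6 sp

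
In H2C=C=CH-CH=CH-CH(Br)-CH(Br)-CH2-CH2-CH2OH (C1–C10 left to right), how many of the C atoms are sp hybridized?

C1: sp2
C2: sp ✓
C3: sp2
C4: sp2
C5: sp2
C6: sp3
C7: sp3
C8: sp3
C9: sp3
C10: sp3
C2 → 1 sp carbon.

1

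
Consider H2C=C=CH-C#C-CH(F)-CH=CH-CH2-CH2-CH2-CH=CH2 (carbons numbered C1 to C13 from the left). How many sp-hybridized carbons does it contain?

3

C1: sp2
C2: sp ✓
C3: sp2
C4: sp ✓
C5: sp ✓
C6: sp3
C7: sp2
C8: sp2
C9: sp3
C10: sp3
C11: sp3
C12: sp2
C13: sp2
C2, C4, C5 → 3 sp carbons.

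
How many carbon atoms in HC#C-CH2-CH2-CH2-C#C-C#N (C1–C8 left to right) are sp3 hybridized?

3

C1: sp
C2: sp
C3: sp3 ✓
C4: sp3 ✓
C5: sp3 ✓
C6: sp
C7: sp
C8: sp
C3, C4, C5 → 3 sp3 carbons.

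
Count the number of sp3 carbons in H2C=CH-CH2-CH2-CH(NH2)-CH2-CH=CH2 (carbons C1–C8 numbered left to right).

C1: sp2
C2: sp2
C3: sp3 ✓
C4: sp3 ✓
C5: sp3 ✓
C6: sp3 ✓
C7: sp2
C8: sp2
C3, C4, C5, C6 → 4 sp3 carbons.

4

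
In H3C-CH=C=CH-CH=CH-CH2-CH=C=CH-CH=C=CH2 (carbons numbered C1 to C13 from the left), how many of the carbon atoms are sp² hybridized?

C1: sp3
C2: sp2 ✓
C3: sp
C4: sp2 ✓
C5: sp2 ✓
C6: sp2 ✓
C7: sp3
C8: sp2 ✓
C9: sp
C10: sp2 ✓
C11: sp2 ✓
C12: sp
C13: sp2 ✓
C2, C4, C5, C6, C8, C10, C11, C13 → 8 sp2 carbons.

8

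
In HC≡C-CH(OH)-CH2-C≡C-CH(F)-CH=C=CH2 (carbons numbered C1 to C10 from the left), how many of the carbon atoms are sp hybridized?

5

C1: sp ✓
C2: sp ✓
C3: sp3
C4: sp3
C5: sp ✓
C6: sp ✓
C7: sp3
C8: sp2
C9: sp ✓
C10: sp2
C1, C2, C5, C6, C9 → 5 sp carbons.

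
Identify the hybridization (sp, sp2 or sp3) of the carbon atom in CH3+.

Three σ bonds to H, empty p orbital → sp2, trigonal planar.

sp^2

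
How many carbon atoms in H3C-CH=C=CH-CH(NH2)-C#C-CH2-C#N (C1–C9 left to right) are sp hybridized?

C1: sp3
C2: sp2
C3: sp ✓
C4: sp2
C5: sp3
C6: sp ✓
C7: sp ✓
C8: sp3
C9: sp ✓
C3, C6, C7, C9 → 4 sp carbons.

4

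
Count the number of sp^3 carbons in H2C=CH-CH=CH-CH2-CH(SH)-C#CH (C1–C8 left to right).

C1: sp2
C2: sp2
C3: sp2
C4: sp2
C5: sp3 ✓
C6: sp3 ✓
C7: sp
C8: sp
C5, C6 → 2 sp3 carbons.

2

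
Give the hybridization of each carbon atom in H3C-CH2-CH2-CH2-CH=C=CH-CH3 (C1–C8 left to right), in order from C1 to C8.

C1 sp3, C2 sp3, C3 sp3, C4 sp3, C5 sp2, C6 sp, C7 sp2, C8 sp3

C1 carries 4 σ bonds, giving a steric number of 4, so it is sp3.
C2 has 4 σ bonds: steric number 4 → sp3.
C3: 4 σ bonds; 4 regions of electron density → sp3.
C4: 4 σ bonds; 4 regions of electron density → sp3.
C5 carries 3 σ bonds, plus one π bond, giving a steric number of 3, so it is sp2.
C6 — 2 σ bonds, plus two π bonds. Steric number 2, so sp.
C7: 3 σ bonds, plus one π bond; 3 regions of electron density → sp2.
C8: 4 σ bonds; 4 regions of electron density → sp3.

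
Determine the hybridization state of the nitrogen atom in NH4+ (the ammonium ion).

Four σ bonds, no lone pair → sp3, tetrahedral.

sp³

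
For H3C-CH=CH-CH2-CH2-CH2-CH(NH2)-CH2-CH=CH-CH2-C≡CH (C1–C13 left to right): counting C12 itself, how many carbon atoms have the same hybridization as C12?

C12 is sp (two π bonds).
C1: sp3
C2: sp2
C3: sp2
C4: sp3
C5: sp3
C6: sp3
C7: sp3
C8: sp3
C9: sp2
C10: sp2
C11: sp3
C12: sp ✓
C13: sp ✓
2 carbons are sp.

2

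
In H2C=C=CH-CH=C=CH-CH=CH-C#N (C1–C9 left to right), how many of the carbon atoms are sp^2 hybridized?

6

C1: sp2 ✓
C2: sp
C3: sp2 ✓
C4: sp2 ✓
C5: sp
C6: sp2 ✓
C7: sp2 ✓
C8: sp2 ✓
C9: sp
C1, C3, C4, C6, C7, C8 → 6 sp2 carbons.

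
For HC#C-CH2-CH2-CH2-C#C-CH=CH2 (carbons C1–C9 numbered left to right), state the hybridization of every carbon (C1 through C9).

C1 is sp: 2 σ bonds, plus two π bonds, 2 electron-density regions.
C2 — 2 σ bonds, plus two π bonds. Steric number 2, so sp.
C3 (4 σ bonds) has steric number 4: sp3.
C4: 4 σ bonds; 4 regions of electron density → sp3.
C5 is sp3: 4 σ bonds, 4 electron-density regions.
C6 has 2 σ bonds, plus two π bonds: steric number 2 → sp.
C7 — 2 σ bonds, plus two π bonds. Steric number 2, so sp.
C8 is sp2: 3 σ bonds, plus one π bond, 3 electron-density regions.
C9: 3 σ bonds, plus one π bond; 3 regions of electron density → sp2.

C1 sp, C2 sp, C3 sp3, C4 sp3, C5 sp3, C6 sp, C7 sp, C8 sp2, C9 sp2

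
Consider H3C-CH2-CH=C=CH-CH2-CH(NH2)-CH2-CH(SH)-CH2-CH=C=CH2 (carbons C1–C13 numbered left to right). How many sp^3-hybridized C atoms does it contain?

C1: sp3 ✓
C2: sp3 ✓
C3: sp2
C4: sp
C5: sp2
C6: sp3 ✓
C7: sp3 ✓
C8: sp3 ✓
C9: sp3 ✓
C10: sp3 ✓
C11: sp2
C12: sp
C13: sp2
C1, C2, C6, C7, C8, C9, C10 → 7 sp3 carbons.

7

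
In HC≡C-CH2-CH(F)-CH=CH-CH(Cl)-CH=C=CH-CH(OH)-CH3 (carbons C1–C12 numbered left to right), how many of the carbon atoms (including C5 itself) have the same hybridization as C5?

4

C5 is sp2 (one π bond).
C1: sp
C2: sp
C3: sp3
C4: sp3
C5: sp2 ✓
C6: sp2 ✓
C7: sp3
C8: sp2 ✓
C9: sp
C10: sp2 ✓
C11: sp3
C12: sp3
4 carbons are sp2.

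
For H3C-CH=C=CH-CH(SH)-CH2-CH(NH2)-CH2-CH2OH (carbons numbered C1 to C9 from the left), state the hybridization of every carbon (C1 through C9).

C1: 4 σ bonds — 4 electron domains, sp3.
C2 carries 3 σ bonds, plus one π bond, giving a steric number of 3, so it is sp2.
C3: 2 σ bonds, plus two π bonds — 2 electron domains, sp.
C4 has 3 σ bonds, plus one π bond: steric number 3 → sp2.
C5: 4 σ bonds; 4 regions of electron density → sp3.
C6 carries 4 σ bonds, giving a steric number of 4, so it is sp3.
C7 carries 4 σ bonds, giving a steric number of 4, so it is sp3.
C8: 4 σ bonds; 4 regions of electron density → sp3.
C9 (4 σ bonds) has steric number 4: sp3.

C1 sp3, C2 sp2, C3 sp, C4 sp2, C5 sp3, C6 sp3, C7 sp3, C8 sp3, C9 sp3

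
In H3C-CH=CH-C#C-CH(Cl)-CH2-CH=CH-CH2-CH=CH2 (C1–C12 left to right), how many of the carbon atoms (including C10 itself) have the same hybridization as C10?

4

C10 is sp3 (only σ bonds).
C1: sp3 ✓
C2: sp2
C3: sp2
C4: sp
C5: sp
C6: sp3 ✓
C7: sp3 ✓
C8: sp2
C9: sp2
C10: sp3 ✓
C11: sp2
C12: sp2
4 carbons are sp3.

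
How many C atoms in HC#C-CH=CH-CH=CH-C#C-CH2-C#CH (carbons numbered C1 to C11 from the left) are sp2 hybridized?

4

C1: sp
C2: sp
C3: sp2 ✓
C4: sp2 ✓
C5: sp2 ✓
C6: sp2 ✓
C7: sp
C8: sp
C9: sp3
C10: sp
C11: sp
C3, C4, C5, C6 → 4 sp2 carbons.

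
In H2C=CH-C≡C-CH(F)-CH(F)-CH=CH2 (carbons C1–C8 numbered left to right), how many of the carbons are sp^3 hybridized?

2

C1: sp2
C2: sp2
C3: sp
C4: sp
C5: sp3 ✓
C6: sp3 ✓
C7: sp2
C8: sp2
C5, C6 → 2 sp3 carbons.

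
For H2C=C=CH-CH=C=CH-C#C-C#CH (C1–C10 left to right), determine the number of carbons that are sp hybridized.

C1: sp2
C2: sp ✓
C3: sp2
C4: sp2
C5: sp ✓
C6: sp2
C7: sp ✓
C8: sp ✓
C9: sp ✓
C10: sp ✓
C2, C5, C7, C8, C9, C10 → 6 sp carbons.

6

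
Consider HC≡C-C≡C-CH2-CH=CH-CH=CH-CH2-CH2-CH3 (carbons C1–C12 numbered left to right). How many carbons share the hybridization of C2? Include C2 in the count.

C2 is sp (two π bonds).
C1: sp ✓
C2: sp ✓
C3: sp ✓
C4: sp ✓
C5: sp3
C6: sp2
C7: sp2
C8: sp2
C9: sp2
C10: sp3
C11: sp3
C12: sp3
4 carbons are sp.

4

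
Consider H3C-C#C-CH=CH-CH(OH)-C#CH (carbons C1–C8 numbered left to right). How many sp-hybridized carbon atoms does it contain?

C1: sp3
C2: sp ✓
C3: sp ✓
C4: sp2
C5: sp2
C6: sp3
C7: sp ✓
C8: sp ✓
C2, C3, C7, C8 → 4 sp carbons.

4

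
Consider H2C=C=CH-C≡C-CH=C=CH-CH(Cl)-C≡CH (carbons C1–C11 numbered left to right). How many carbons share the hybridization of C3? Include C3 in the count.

C3 is sp2 (one π bond).
C1: sp2 ✓
C2: sp
C3: sp2 ✓
C4: sp
C5: sp
C6: sp2 ✓
C7: sp
C8: sp2 ✓
C9: sp3
C10: sp
C11: sp
4 carbons are sp2.

4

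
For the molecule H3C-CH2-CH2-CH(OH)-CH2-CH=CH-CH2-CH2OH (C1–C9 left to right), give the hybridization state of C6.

C6 has 3 σ bonds, plus one π bond: steric number 3 → sp2.

sp²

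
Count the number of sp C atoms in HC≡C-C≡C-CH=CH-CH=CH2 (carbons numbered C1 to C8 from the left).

C1: sp ✓
C2: sp ✓
C3: sp ✓
C4: sp ✓
C5: sp2
C6: sp2
C7: sp2
C8: sp2
C1, C2, C3, C4 → 4 sp carbons.

4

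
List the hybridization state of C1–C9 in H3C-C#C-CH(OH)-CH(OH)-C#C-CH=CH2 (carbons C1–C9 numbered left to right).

C1 is sp3: 4 σ bonds, 4 electron-density regions.
C2 — 2 σ bonds, plus two π bonds. Steric number 2, so sp.
C3: 2 σ bonds, plus two π bonds; 2 regions of electron density → sp.
C4 is sp3: 4 σ bonds, 4 electron-density regions.
C5: 4 σ bonds — 4 electron domains, sp3.
C6: 2 σ bonds, plus two π bonds; 2 regions of electron density → sp.
C7 (2 σ bonds, plus two π bonds) has steric number 2: sp.
C8 — 3 σ bonds, plus one π bond. Steric number 3, so sp2.
C9 has 3 σ bonds, plus one π bond: steric number 3 → sp2.

C1 sp3, C2 sp, C3 sp, C4 sp3, C5 sp3, C6 sp, C7 sp, C8 sp2, C9 sp2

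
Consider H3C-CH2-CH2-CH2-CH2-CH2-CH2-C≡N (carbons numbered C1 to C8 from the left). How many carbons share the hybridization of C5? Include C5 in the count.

7

C5 is sp3 (only σ bonds).
C1: sp3 ✓
C2: sp3 ✓
C3: sp3 ✓
C4: sp3 ✓
C5: sp3 ✓
C6: sp3 ✓
C7: sp3 ✓
C8: sp
7 carbons are sp3.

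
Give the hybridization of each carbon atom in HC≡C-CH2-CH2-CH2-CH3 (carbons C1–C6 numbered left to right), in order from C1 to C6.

C1 sp, C2 sp, C3 sp3, C4 sp3, C5 sp3, C6 sp3

C1 is sp: 2 σ bonds, plus two π bonds, 2 electron-density regions.
C2 has 2 σ bonds, plus two π bonds: steric number 2 → sp.
C3 (4 σ bonds) has steric number 4: sp3.
C4: 4 σ bonds; 4 regions of electron density → sp3.
C5 — 4 σ bonds. Steric number 4, so sp3.
C6 is sp3: 4 σ bonds, 4 electron-density regions.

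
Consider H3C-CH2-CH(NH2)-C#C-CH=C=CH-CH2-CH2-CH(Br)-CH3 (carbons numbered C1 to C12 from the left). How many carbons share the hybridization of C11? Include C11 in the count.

C11 is sp3 (only σ bonds).
C1: sp3 ✓
C2: sp3 ✓
C3: sp3 ✓
C4: sp
C5: sp
C6: sp2
C7: sp
C8: sp2
C9: sp3 ✓
C10: sp3 ✓
C11: sp3 ✓
C12: sp3 ✓
7 carbons are sp3.

7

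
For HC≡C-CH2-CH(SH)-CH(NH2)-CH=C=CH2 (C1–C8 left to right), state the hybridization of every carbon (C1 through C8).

C1 sp, C2 sp, C3 sp3, C4 sp3, C5 sp3, C6 sp2, C7 sp, C8 sp2

C1 — 2 σ bonds, plus two π bonds. Steric number 2, so sp.
C2: 2 σ bonds, plus two π bonds — 2 electron domains, sp.
C3: 4 σ bonds — 4 electron domains, sp3.
C4 carries 4 σ bonds, giving a steric number of 4, so it is sp3.
C5: 4 σ bonds; 4 regions of electron density → sp3.
C6: 3 σ bonds, plus one π bond; 3 regions of electron density → sp2.
C7 — 2 σ bonds, plus two π bonds. Steric number 2, so sp.
C8 has 3 σ bonds, plus one π bond: steric number 3 → sp2.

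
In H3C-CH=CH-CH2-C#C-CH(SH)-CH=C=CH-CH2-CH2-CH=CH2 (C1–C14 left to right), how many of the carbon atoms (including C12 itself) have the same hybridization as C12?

5

C12 is sp3 (only σ bonds).
C1: sp3 ✓
C2: sp2
C3: sp2
C4: sp3 ✓
C5: sp
C6: sp
C7: sp3 ✓
C8: sp2
C9: sp
C10: sp2
C11: sp3 ✓
C12: sp3 ✓
C13: sp2
C14: sp2
5 carbons are sp3.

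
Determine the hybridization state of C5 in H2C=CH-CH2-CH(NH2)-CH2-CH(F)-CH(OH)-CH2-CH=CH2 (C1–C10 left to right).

C5 — 4 σ bonds. Steric number 4, so sp3.

sp3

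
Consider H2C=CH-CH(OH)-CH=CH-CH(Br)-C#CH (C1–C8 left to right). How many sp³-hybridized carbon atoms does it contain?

C1: sp2
C2: sp2
C3: sp3 ✓
C4: sp2
C5: sp2
C6: sp3 ✓
C7: sp
C8: sp
C3, C6 → 2 sp3 carbons.

2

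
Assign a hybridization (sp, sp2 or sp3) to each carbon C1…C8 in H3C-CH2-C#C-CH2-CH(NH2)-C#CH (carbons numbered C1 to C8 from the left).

C1 sp3, C2 sp3, C3 sp, C4 sp, C5 sp3, C6 sp3, C7 sp, C8 sp

C1 — 4 σ bonds. Steric number 4, so sp3.
C2: 4 σ bonds; 4 regions of electron density → sp3.
C3 is sp: 2 σ bonds, plus two π bonds, 2 electron-density regions.
C4 is sp: 2 σ bonds, plus two π bonds, 2 electron-density regions.
C5 carries 4 σ bonds, giving a steric number of 4, so it is sp3.
C6 is sp3: 4 σ bonds, 4 electron-density regions.
C7 — 2 σ bonds, plus two π bonds. Steric number 2, so sp.
C8 — 2 σ bonds, plus two π bonds. Steric number 2, so sp.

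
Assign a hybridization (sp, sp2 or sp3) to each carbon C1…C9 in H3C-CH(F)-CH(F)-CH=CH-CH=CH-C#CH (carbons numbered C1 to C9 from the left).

C1 has 4 σ bonds: steric number 4 → sp3.
C2 has 4 σ bonds: steric number 4 → sp3.
C3 — 4 σ bonds. Steric number 4, so sp3.
C4 (3 σ bonds, plus one π bond) has steric number 3: sp2.
C5 carries 3 σ bonds, plus one π bond, giving a steric number of 3, so it is sp2.
C6 (3 σ bonds, plus one π bond) has steric number 3: sp2.
C7 — 3 σ bonds, plus one π bond. Steric number 3, so sp2.
C8 — 2 σ bonds, plus two π bonds. Steric number 2, so sp.
C9: 2 σ bonds, plus two π bonds; 2 regions of electron density → sp.

C1 sp3, C2 sp3, C3 sp3, C4 sp2, C5 sp2, C6 sp2, C7 sp2, C8 sp, C9 sp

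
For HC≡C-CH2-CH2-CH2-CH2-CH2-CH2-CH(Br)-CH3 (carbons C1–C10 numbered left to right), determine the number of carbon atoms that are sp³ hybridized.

8

C1: sp
C2: sp
C3: sp3 ✓
C4: sp3 ✓
C5: sp3 ✓
C6: sp3 ✓
C7: sp3 ✓
C8: sp3 ✓
C9: sp3 ✓
C10: sp3 ✓
C3, C4, C5, C6, C7, C8, C9, C10 → 8 sp3 carbons.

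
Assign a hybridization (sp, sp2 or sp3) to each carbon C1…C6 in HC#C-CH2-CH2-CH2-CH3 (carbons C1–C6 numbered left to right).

C1 is sp: 2 σ bonds, plus two π bonds, 2 electron-density regions.
C2 — 2 σ bonds, plus two π bonds. Steric number 2, so sp.
C3 (4 σ bonds) has steric number 4: sp3.
C4: 4 σ bonds; 4 regions of electron density → sp3.
C5 (4 σ bonds) has steric number 4: sp3.
C6: 4 σ bonds — 4 electron domains, sp3.

C1 sp, C2 sp, C3 sp3, C4 sp3, C5 sp3, C6 sp3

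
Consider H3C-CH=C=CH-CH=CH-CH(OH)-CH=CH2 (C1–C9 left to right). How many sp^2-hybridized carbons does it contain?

6

C1: sp3
C2: sp2 ✓
C3: sp
C4: sp2 ✓
C5: sp2 ✓
C6: sp2 ✓
C7: sp3
C8: sp2 ✓
C9: sp2 ✓
C2, C4, C5, C6, C8, C9 → 6 sp2 carbons.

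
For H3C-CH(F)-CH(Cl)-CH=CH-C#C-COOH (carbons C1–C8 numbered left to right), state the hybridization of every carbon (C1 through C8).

C1 sp3, C2 sp3, C3 sp3, C4 sp2, C5 sp2, C6 sp, C7 sp, C8 sp2

C1 is sp3: 4 σ bonds, 4 electron-density regions.
C2 — 4 σ bonds. Steric number 4, so sp3.
C3 carries 4 σ bonds, giving a steric number of 4, so it is sp3.
C4 carries 3 σ bonds, plus one π bond, giving a steric number of 3, so it is sp2.
C5 (3 σ bonds, plus one π bond) has steric number 3: sp2.
C6 (2 σ bonds, plus two π bonds) has steric number 2: sp.
C7: 2 σ bonds, plus two π bonds; 2 regions of electron density → sp.
C8 (3 σ bonds, plus one π bond) has steric number 3: sp2.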